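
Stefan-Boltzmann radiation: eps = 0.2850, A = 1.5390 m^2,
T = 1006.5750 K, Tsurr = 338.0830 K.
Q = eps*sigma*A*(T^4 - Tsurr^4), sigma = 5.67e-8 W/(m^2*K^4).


T^4 = 1.0266e+12
Tsurr^4 = 1.3065e+10
Q = 0.2850 * 5.67e-8 * 1.5390 * 1.0135e+12 = 25205.1090 W

25205.1090 W


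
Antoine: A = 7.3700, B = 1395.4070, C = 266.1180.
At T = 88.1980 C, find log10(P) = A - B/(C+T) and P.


C+T = 354.3160
B/(C+T) = 3.9383
log10(P) = 7.3700 - 3.9383 = 3.4317
P = 10^3.4317 = 2702.0157 mmHg

2702.0157 mmHg


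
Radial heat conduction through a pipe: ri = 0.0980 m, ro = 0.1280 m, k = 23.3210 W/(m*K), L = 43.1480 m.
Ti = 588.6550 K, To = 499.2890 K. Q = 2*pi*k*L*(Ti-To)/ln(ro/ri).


dT = 89.3660 K
ln(ro/ri) = 0.2671
Q = 2*pi*23.3210*43.1480*89.3660 / 0.2671 = 2115663.7886 W

2115663.7886 W


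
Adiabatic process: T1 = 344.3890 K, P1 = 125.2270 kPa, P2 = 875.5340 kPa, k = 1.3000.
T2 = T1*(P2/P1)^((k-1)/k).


(k-1)/k = 0.2308
(P2/P1)^exp = 1.5664
T2 = 344.3890 * 1.5664 = 539.4500 K

539.4500 K


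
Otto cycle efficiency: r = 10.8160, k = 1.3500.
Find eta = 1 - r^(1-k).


r^(k-1) = 2.3010
eta = 1 - 1/2.3010 = 0.5654 = 56.5413%

56.5413%


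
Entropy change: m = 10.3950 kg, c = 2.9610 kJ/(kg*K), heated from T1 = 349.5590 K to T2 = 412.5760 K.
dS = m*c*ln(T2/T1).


T2/T1 = 1.1803
ln(T2/T1) = 0.1657
dS = 10.3950 * 2.9610 * 0.1657 = 5.1017 kJ/K

5.1017 kJ/K


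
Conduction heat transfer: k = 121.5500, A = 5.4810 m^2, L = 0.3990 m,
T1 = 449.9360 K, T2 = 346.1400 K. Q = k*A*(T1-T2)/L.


dT = 103.7960 K
Q = 121.5500 * 5.4810 * 103.7960 / 0.3990 = 173309.5469 W

173309.5469 W


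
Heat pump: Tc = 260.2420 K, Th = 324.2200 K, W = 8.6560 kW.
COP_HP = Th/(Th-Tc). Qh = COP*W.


COP = 324.2200 / 63.9780 = 5.0677
Qh = 5.0677 * 8.6560 = 43.8658 kW

COP = 5.0677, Qh = 43.8658 kW


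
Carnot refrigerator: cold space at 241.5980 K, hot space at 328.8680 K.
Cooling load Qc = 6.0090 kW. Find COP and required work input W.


COP = 241.5980 / 87.2700 = 2.7684
W = 6.0090 / 2.7684 = 2.1706 kW

COP = 2.7684, W = 2.1706 kW


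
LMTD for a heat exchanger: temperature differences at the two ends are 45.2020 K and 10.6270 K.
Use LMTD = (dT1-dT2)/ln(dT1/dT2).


dT1/dT2 = 4.2535
ln(dT1/dT2) = 1.4477
LMTD = 34.5750 / 1.4477 = 23.8820 K

23.8820 K


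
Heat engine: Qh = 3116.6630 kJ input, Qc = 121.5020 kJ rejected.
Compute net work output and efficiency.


W = 3116.6630 - 121.5020 = 2995.1610 kJ
eta = 2995.1610 / 3116.6630 = 0.9610 = 96.1015%

W = 2995.1610 kJ, eta = 96.1015%


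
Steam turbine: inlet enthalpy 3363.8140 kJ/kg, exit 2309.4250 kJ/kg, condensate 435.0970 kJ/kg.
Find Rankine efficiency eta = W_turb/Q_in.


W = 1054.3890 kJ/kg
Q_in = 2928.7170 kJ/kg
eta = 0.3600 = 36.0017%

eta = 36.0017%


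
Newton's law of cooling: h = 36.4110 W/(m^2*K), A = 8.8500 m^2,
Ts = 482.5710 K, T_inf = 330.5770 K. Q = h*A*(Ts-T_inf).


dT = 151.9940 K
Q = 36.4110 * 8.8500 * 151.9940 = 48978.1438 W

48978.1438 W


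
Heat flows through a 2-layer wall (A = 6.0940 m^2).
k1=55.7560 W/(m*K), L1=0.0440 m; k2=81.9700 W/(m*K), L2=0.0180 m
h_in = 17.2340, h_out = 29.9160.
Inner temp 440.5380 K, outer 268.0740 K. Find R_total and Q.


R_conv_in = 1/(17.2340*6.0940) = 0.0095
R_1 = 0.0440/(55.7560*6.0940) = 0.0001
R_2 = 0.0180/(81.9700*6.0940) = 3.6034e-05
R_conv_out = 1/(29.9160*6.0940) = 0.0055
R_total = 0.0152 K/W
Q = 172.4640 / 0.0152 = 11366.9677 W

R_total = 0.0152 K/W, Q = 11366.9677 W


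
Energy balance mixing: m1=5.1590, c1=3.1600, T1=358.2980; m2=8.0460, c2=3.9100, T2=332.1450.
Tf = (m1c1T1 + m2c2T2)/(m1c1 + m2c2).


num = 16290.3668
den = 47.7623
Tf = 341.0717 K

341.0717 K


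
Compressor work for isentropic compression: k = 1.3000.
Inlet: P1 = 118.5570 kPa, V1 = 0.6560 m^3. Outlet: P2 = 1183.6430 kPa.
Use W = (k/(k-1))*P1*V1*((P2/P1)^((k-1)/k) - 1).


(k-1)/k = 0.2308
(P2/P1)^exp = 1.7006
W = 4.3333 * 118.5570 * 0.6560 * (1.7006 - 1) = 236.1201 kJ

236.1201 kJ


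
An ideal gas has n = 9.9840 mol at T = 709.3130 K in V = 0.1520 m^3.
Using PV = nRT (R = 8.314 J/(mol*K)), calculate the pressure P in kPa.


P = nRT/V = 9.9840 * 8.314 * 709.3130 / 0.1520
= 58877.9272 / 0.1520 = 387354.7840 Pa = 387.3548 kPa

387.3548 kPa


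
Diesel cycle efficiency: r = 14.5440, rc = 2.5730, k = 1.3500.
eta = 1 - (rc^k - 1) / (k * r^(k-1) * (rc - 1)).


r^(k-1) = 2.5523
rc^k = 3.5817
eta = 0.5237 = 52.3668%

52.3668%


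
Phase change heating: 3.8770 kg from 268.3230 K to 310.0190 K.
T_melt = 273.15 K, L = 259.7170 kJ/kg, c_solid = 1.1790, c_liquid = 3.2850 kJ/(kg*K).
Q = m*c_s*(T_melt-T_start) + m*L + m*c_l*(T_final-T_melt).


Q1 (sensible, solid) = 3.8770 * 1.1790 * 4.8270 = 22.0641 kJ
Q2 (latent) = 3.8770 * 259.7170 = 1006.9228 kJ
Q3 (sensible, liquid) = 3.8770 * 3.2850 * 36.8690 = 469.5616 kJ
Q_total = 1498.5485 kJ

1498.5485 kJ


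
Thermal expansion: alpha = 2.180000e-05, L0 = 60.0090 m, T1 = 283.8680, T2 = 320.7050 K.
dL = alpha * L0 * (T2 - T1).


dT = 36.8370 K
dL = 2.180000e-05 * 60.0090 * 36.8370 = 0.048190 m
L_final = 60.057190 m

dL = 0.048190 m


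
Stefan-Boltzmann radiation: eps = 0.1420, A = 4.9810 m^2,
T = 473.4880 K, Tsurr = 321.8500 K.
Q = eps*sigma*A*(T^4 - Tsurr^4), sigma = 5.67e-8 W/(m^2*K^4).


T^4 = 5.0262e+10
Tsurr^4 = 1.0730e+10
Q = 0.1420 * 5.67e-8 * 4.9810 * 3.9531e+10 = 1585.3601 W

1585.3601 W


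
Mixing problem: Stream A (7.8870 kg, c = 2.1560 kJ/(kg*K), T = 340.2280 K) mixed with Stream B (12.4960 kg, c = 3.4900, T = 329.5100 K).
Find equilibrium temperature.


num = 20155.6373
den = 60.6154
Tf = 332.5167 K

332.5167 K


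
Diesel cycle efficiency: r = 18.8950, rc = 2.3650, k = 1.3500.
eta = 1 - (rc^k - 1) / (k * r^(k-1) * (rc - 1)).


r^(k-1) = 2.7972
rc^k = 3.1965
eta = 0.5739 = 57.3873%

57.3873%


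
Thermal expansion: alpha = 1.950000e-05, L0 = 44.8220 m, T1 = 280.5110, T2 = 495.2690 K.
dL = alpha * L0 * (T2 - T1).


dT = 214.7580 K
dL = 1.950000e-05 * 44.8220 * 214.7580 = 0.187705 m
L_final = 45.009705 m

dL = 0.187705 m


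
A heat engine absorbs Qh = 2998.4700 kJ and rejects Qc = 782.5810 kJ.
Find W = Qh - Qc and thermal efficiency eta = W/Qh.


W = 2998.4700 - 782.5810 = 2215.8890 kJ
eta = 2215.8890 / 2998.4700 = 0.7390 = 73.9007%

W = 2215.8890 kJ, eta = 73.9007%


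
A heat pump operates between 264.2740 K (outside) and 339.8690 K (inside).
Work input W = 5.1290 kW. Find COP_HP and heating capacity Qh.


COP = 339.8690 / 75.5950 = 4.4959
Qh = 4.4959 * 5.1290 = 23.0596 kW

COP = 4.4959, Qh = 23.0596 kW


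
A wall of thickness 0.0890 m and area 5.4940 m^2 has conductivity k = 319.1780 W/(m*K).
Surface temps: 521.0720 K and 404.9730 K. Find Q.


dT = 116.0990 K
Q = 319.1780 * 5.4940 * 116.0990 / 0.0890 = 2287494.5948 W

2287494.5948 W


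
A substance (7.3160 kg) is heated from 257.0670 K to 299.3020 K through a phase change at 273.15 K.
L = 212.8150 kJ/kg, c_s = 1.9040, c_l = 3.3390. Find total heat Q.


Q1 (sensible, solid) = 7.3160 * 1.9040 * 16.0830 = 224.0308 kJ
Q2 (latent) = 7.3160 * 212.8150 = 1556.9545 kJ
Q3 (sensible, liquid) = 7.3160 * 3.3390 * 26.1520 = 638.8443 kJ
Q_total = 2419.8296 kJ

2419.8296 kJ


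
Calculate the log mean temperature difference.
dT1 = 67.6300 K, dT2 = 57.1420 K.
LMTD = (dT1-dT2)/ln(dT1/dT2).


dT1/dT2 = 1.1835
ln(dT1/dT2) = 0.1685
LMTD = 10.4880 / 0.1685 = 62.2388 K

62.2388 K


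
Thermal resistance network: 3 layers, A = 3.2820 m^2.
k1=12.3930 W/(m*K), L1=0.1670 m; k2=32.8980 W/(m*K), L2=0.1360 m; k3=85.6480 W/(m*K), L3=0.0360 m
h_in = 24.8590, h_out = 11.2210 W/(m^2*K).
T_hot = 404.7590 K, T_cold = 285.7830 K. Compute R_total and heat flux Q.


R_conv_in = 1/(24.8590*3.2820) = 0.0123
R_1 = 0.1670/(12.3930*3.2820) = 0.0041
R_2 = 0.1360/(32.8980*3.2820) = 0.0013
R_3 = 0.0360/(85.6480*3.2820) = 0.0001
R_conv_out = 1/(11.2210*3.2820) = 0.0272
R_total = 0.0449 K/W
Q = 118.9760 / 0.0449 = 2649.5593 W

R_total = 0.0449 K/W, Q = 2649.5593 W


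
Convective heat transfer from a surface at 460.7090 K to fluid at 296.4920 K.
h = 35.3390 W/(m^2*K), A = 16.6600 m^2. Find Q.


dT = 164.2170 K
Q = 35.3390 * 16.6600 * 164.2170 = 96682.3876 W

96682.3876 W


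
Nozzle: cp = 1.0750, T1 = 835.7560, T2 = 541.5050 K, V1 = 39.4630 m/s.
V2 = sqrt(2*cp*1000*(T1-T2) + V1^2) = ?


dT = 294.2510 K
2*cp*1000*dT = 632639.6500
V1^2 = 1557.3284
V2 = sqrt(634196.9784) = 796.3649 m/s

796.3649 m/s


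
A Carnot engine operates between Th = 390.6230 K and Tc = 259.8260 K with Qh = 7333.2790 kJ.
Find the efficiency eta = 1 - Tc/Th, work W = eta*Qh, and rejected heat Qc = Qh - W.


eta = 1 - 259.8260/390.6230 = 0.3348
W = 0.3348 * 7333.2790 = 2455.4901 kJ
Qc = 7333.2790 - 2455.4901 = 4877.7889 kJ

eta = 33.4842%, W = 2455.4901 kJ, Qc = 4877.7889 kJ


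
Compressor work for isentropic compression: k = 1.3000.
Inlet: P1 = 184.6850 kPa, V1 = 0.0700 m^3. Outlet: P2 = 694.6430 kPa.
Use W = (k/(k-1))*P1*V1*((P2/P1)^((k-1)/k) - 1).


(k-1)/k = 0.2308
(P2/P1)^exp = 1.3576
W = 4.3333 * 184.6850 * 0.0700 * (1.3576 - 1) = 20.0326 kJ

20.0326 kJ


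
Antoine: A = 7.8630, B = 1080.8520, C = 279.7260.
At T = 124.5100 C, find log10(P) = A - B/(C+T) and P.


C+T = 404.2360
B/(C+T) = 2.6738
log10(P) = 7.8630 - 2.6738 = 5.1892
P = 10^5.1892 = 154591.5293 mmHg

154591.5293 mmHg


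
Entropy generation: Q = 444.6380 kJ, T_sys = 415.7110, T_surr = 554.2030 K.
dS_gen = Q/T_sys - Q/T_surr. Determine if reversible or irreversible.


dS_sys = 444.6380/415.7110 = 1.0696 kJ/K
dS_surr = -444.6380/554.2030 = -0.8023 kJ/K
dS_gen = 1.0696 - 0.8023 = 0.2673 kJ/K (irreversible)

dS_gen = 0.2673 kJ/K, irreversible


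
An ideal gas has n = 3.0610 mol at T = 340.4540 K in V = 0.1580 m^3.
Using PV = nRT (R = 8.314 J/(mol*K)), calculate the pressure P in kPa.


P = nRT/V = 3.0610 * 8.314 * 340.4540 / 0.1580
= 8664.2663 / 0.1580 = 54837.1283 Pa = 54.8371 kPa

54.8371 kPa


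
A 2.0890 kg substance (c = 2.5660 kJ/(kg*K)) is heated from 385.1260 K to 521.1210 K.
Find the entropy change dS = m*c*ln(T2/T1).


T2/T1 = 1.3531
ln(T2/T1) = 0.3024
dS = 2.0890 * 2.5660 * 0.3024 = 1.6210 kJ/K

1.6210 kJ/K


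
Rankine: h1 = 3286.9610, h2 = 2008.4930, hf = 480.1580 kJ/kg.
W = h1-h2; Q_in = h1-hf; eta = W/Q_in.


W = 1278.4680 kJ/kg
Q_in = 2806.8030 kJ/kg
eta = 0.4555 = 45.5489%

eta = 45.5489%


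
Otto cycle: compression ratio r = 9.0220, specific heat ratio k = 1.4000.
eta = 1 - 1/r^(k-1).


r^(k-1) = 2.4106
eta = 1 - 1/2.4106 = 0.5852 = 58.5162%

58.5162%


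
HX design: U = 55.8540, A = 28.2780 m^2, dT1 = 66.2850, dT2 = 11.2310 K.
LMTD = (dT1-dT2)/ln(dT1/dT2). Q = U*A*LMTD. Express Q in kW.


LMTD = 31.0113 K
Q = 55.8540 * 28.2780 * 31.0113 = 48980.5397 W = 48.9805 kW

48.9805 kW


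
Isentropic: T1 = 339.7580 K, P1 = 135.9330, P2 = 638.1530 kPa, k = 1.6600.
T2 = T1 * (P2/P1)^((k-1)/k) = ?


(k-1)/k = 0.3976
(P2/P1)^exp = 1.8494
T2 = 339.7580 * 1.8494 = 628.3351 K

628.3351 K


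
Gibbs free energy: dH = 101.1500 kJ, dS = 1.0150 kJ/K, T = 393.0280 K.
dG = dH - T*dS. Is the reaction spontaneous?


T*dS = 393.0280 * 1.0150 = 398.9234 kJ
dG = 101.1500 - 398.9234 = -297.7734 kJ (spontaneous)

dG = -297.7734 kJ, spontaneous


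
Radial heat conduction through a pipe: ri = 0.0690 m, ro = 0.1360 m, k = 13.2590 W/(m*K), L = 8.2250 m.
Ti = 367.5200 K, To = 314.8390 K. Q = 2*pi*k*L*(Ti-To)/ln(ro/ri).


dT = 52.6810 K
ln(ro/ri) = 0.6785
Q = 2*pi*13.2590*8.2250*52.6810 / 0.6785 = 53198.5429 W

53198.5429 W


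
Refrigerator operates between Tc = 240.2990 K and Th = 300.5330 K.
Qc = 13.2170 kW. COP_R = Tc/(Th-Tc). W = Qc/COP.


COP = 240.2990 / 60.2340 = 3.9894
W = 13.2170 / 3.9894 = 3.3130 kW

COP = 3.9894, W = 3.3130 kW


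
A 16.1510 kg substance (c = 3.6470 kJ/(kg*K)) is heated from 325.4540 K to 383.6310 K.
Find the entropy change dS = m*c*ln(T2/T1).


T2/T1 = 1.1788
ln(T2/T1) = 0.1645
dS = 16.1510 * 3.6470 * 0.1645 = 9.6871 kJ/K

9.6871 kJ/K


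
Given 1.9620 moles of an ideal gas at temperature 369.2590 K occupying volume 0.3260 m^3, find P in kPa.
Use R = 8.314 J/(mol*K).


P = nRT/V = 1.9620 * 8.314 * 369.2590 / 0.3260
= 6023.3779 / 0.3260 = 18476.6194 Pa = 18.4766 kPa

18.4766 kPa


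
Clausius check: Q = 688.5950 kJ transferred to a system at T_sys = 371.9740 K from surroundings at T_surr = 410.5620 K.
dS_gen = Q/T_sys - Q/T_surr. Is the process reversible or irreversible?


dS_sys = 688.5950/371.9740 = 1.8512 kJ/K
dS_surr = -688.5950/410.5620 = -1.6772 kJ/K
dS_gen = 1.8512 - 1.6772 = 0.1740 kJ/K (irreversible)

dS_gen = 0.1740 kJ/K, irreversible


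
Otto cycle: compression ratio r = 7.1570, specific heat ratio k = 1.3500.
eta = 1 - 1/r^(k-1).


r^(k-1) = 1.9914
eta = 1 - 1/1.9914 = 0.4978 = 49.7838%

49.7838%


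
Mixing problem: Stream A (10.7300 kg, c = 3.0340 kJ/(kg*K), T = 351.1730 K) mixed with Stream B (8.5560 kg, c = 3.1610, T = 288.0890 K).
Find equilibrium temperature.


num = 19223.8895
den = 59.6003
Tf = 322.5467 K

322.5467 K


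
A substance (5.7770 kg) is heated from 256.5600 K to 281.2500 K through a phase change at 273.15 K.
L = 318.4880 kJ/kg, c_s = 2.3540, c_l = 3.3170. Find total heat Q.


Q1 (sensible, solid) = 5.7770 * 2.3540 * 16.5900 = 225.6084 kJ
Q2 (latent) = 5.7770 * 318.4880 = 1839.9052 kJ
Q3 (sensible, liquid) = 5.7770 * 3.3170 * 8.1000 = 155.2147 kJ
Q_total = 2220.7283 kJ

2220.7283 kJ


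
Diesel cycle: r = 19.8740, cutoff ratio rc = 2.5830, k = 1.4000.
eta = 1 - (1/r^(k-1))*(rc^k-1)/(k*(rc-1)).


r^(k-1) = 3.3061
rc^k = 3.7755
eta = 0.6212 = 62.1193%

62.1193%


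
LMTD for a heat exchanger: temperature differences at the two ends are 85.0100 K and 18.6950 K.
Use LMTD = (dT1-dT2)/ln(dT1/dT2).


dT1/dT2 = 4.5472
ln(dT1/dT2) = 1.5145
LMTD = 66.3150 / 1.5145 = 43.7864 K

43.7864 K


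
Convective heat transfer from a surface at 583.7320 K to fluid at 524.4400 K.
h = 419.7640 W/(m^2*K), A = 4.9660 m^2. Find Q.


dT = 59.2920 K
Q = 419.7640 * 4.9660 * 59.2920 = 123597.0214 W

123597.0214 W


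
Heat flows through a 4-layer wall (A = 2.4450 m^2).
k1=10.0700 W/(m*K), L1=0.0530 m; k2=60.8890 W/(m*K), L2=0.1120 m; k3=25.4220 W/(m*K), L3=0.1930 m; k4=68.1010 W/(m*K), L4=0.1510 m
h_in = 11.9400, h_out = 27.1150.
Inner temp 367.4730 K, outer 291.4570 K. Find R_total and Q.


R_conv_in = 1/(11.9400*2.4450) = 0.0343
R_1 = 0.0530/(10.0700*2.4450) = 0.0022
R_2 = 0.1120/(60.8890*2.4450) = 0.0008
R_3 = 0.1930/(25.4220*2.4450) = 0.0031
R_4 = 0.1510/(68.1010*2.4450) = 0.0009
R_conv_out = 1/(27.1150*2.4450) = 0.0151
R_total = 0.0563 K/W
Q = 76.0160 / 0.0563 = 1351.2726 W

R_total = 0.0563 K/W, Q = 1351.2726 W


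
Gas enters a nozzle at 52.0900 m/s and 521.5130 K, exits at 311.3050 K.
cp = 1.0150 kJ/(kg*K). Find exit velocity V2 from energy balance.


dT = 210.2080 K
2*cp*1000*dT = 426722.2400
V1^2 = 2713.3681
V2 = sqrt(429435.6081) = 655.3134 m/s

655.3134 m/s


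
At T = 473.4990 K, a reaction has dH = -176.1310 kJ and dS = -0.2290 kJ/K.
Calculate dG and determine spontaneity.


T*dS = 473.4990 * -0.2290 = -108.4313 kJ
dG = -176.1310 + 108.4313 = -67.6997 kJ (spontaneous)

dG = -67.6997 kJ, spontaneous


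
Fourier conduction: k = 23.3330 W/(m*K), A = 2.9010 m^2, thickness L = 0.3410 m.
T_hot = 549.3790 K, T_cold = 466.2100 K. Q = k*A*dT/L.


dT = 83.1690 K
Q = 23.3330 * 2.9010 * 83.1690 / 0.3410 = 16509.1765 W

16509.1765 W


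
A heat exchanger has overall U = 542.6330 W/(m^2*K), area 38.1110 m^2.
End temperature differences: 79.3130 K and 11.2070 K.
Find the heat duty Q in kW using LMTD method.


LMTD = 34.8037 K
Q = 542.6330 * 38.1110 * 34.8037 = 719749.5381 W = 719.7495 kW

719.7495 kW


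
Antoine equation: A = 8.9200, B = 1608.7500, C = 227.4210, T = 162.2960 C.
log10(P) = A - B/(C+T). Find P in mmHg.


C+T = 389.7170
B/(C+T) = 4.1280
log10(P) = 8.9200 - 4.1280 = 4.7920
P = 10^4.7920 = 61944.7575 mmHg

61944.7575 mmHg


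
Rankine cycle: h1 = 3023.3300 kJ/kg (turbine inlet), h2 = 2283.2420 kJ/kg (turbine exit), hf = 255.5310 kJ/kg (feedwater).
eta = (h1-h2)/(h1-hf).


W = 740.0880 kJ/kg
Q_in = 2767.7990 kJ/kg
eta = 0.2674 = 26.7392%

eta = 26.7392%


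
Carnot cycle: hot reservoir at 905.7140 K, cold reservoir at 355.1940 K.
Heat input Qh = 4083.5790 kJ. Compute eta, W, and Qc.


eta = 1 - 355.1940/905.7140 = 0.6078
W = 0.6078 * 4083.5790 = 2482.1212 kJ
Qc = 4083.5790 - 2482.1212 = 1601.4578 kJ

eta = 60.7830%, W = 2482.1212 kJ, Qc = 1601.4578 kJ


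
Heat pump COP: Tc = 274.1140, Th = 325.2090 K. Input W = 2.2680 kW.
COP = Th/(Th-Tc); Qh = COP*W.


COP = 325.2090 / 51.0950 = 6.3648
Qh = 6.3648 * 2.2680 = 14.4353 kW

COP = 6.3648, Qh = 14.4353 kW


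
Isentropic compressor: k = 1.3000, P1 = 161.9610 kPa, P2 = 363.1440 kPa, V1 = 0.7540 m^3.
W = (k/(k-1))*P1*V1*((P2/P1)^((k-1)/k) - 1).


(k-1)/k = 0.2308
(P2/P1)^exp = 1.2048
W = 4.3333 * 161.9610 * 0.7540 * (1.2048 - 1) = 108.3887 kJ

108.3887 kJ


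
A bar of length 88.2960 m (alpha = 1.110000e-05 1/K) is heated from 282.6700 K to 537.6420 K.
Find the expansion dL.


dT = 254.9720 K
dL = 1.110000e-05 * 88.2960 * 254.9720 = 0.249894 m
L_final = 88.545894 m

dL = 0.249894 m


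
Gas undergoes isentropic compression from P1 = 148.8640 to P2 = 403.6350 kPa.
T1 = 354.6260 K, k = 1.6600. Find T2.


(k-1)/k = 0.3976
(P2/P1)^exp = 1.4867
T2 = 354.6260 * 1.4867 = 527.2376 K

527.2376 K


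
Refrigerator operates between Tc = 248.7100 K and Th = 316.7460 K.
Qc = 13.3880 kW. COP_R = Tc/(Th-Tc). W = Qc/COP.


COP = 248.7100 / 68.0360 = 3.6556
W = 13.3880 / 3.6556 = 3.6624 kW

COP = 3.6556, W = 3.6624 kW


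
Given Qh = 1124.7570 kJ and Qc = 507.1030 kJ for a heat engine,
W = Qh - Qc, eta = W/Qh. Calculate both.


W = 1124.7570 - 507.1030 = 617.6540 kJ
eta = 617.6540 / 1124.7570 = 0.5491 = 54.9144%

W = 617.6540 kJ, eta = 54.9144%


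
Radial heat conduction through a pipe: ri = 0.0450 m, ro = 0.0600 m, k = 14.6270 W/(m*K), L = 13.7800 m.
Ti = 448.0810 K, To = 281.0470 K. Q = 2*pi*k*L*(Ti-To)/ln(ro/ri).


dT = 167.0340 K
ln(ro/ri) = 0.2877
Q = 2*pi*14.6270*13.7800*167.0340 / 0.2877 = 735320.0871 W

735320.0871 W


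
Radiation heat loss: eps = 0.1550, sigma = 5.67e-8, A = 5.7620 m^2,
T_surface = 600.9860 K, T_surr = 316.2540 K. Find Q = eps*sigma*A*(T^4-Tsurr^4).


T^4 = 1.3045e+11
Tsurr^4 = 1.0003e+10
Q = 0.1550 * 5.67e-8 * 5.7620 * 1.2045e+11 = 6099.5430 W

6099.5430 W


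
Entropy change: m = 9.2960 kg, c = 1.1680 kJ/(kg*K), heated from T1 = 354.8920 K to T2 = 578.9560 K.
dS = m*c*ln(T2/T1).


T2/T1 = 1.6314
ln(T2/T1) = 0.4894
dS = 9.2960 * 1.1680 * 0.4894 = 5.3139 kJ/K

5.3139 kJ/K


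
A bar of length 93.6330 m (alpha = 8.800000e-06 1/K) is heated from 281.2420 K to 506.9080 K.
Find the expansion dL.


dT = 225.6660 K
dL = 8.800000e-06 * 93.6330 * 225.6660 = 0.185942 m
L_final = 93.818942 m

dL = 0.185942 m


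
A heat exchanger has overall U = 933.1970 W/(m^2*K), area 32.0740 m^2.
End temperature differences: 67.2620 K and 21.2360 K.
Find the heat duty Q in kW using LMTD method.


LMTD = 39.9220 K
Q = 933.1970 * 32.0740 * 39.9220 = 1194920.3625 W = 1194.9204 kW

1194.9204 kW


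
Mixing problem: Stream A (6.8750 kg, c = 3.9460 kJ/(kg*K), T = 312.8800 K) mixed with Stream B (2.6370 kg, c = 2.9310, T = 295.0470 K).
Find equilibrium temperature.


num = 10768.4754
den = 34.8578
Tf = 308.9259 K

308.9259 K


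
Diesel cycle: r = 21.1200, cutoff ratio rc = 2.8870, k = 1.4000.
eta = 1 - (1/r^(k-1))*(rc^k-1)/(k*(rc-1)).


r^(k-1) = 3.3875
rc^k = 4.4119
eta = 0.6187 = 61.8742%

61.8742%


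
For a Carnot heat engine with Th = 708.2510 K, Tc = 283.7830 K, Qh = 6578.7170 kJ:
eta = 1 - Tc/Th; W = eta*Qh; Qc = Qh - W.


eta = 1 - 283.7830/708.2510 = 0.5993
W = 0.5993 * 6578.7170 = 3942.7475 kJ
Qc = 6578.7170 - 3942.7475 = 2635.9695 kJ

eta = 59.9319%, W = 3942.7475 kJ, Qc = 2635.9695 kJ


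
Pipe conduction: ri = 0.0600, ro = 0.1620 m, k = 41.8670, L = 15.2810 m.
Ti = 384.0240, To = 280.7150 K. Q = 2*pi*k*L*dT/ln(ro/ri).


dT = 103.3090 K
ln(ro/ri) = 0.9933
Q = 2*pi*41.8670*15.2810*103.3090 / 0.9933 = 418102.0484 W

418102.0484 W


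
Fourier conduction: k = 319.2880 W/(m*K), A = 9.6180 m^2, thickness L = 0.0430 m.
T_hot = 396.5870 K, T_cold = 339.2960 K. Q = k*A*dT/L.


dT = 57.2910 K
Q = 319.2880 * 9.6180 * 57.2910 / 0.0430 = 4091526.0111 W

4091526.0111 W


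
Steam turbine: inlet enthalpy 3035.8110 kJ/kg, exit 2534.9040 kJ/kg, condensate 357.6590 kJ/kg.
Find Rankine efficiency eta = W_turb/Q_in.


W = 500.9070 kJ/kg
Q_in = 2678.1520 kJ/kg
eta = 0.1870 = 18.7035%

eta = 18.7035%


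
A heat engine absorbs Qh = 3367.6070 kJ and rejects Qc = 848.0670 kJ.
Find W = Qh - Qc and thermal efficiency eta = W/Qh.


W = 3367.6070 - 848.0670 = 2519.5400 kJ
eta = 2519.5400 / 3367.6070 = 0.7482 = 74.8169%

W = 2519.5400 kJ, eta = 74.8169%


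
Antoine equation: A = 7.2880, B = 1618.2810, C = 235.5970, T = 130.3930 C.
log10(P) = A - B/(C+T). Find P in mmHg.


C+T = 365.9900
B/(C+T) = 4.4217
log10(P) = 7.2880 - 4.4217 = 2.8663
P = 10^2.8663 = 735.1000 mmHg

735.1000 mmHg


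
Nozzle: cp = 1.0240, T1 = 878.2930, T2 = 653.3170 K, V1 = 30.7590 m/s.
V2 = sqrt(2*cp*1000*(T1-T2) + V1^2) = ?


dT = 224.9760 K
2*cp*1000*dT = 460750.8480
V1^2 = 946.1161
V2 = sqrt(461696.9641) = 679.4829 m/s

679.4829 m/s


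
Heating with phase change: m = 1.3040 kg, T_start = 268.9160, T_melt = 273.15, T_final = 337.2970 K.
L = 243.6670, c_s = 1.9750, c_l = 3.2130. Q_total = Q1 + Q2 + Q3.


Q1 (sensible, solid) = 1.3040 * 1.9750 * 4.2340 = 10.9042 kJ
Q2 (latent) = 1.3040 * 243.6670 = 317.7418 kJ
Q3 (sensible, liquid) = 1.3040 * 3.2130 * 64.1470 = 268.7600 kJ
Q_total = 597.4060 kJ

597.4060 kJ


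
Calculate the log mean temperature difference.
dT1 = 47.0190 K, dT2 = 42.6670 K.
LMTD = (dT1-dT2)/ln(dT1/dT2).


dT1/dT2 = 1.1020
ln(dT1/dT2) = 0.0971
LMTD = 4.3520 / 0.0971 = 44.8078 K

44.8078 K


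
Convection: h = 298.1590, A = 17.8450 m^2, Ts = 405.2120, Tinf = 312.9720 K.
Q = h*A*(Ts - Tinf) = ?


dT = 92.2400 K
Q = 298.1590 * 17.8450 * 92.2400 = 490776.5120 W

490776.5120 W


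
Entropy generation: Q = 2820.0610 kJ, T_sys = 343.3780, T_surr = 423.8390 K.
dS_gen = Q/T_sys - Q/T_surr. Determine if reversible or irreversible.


dS_sys = 2820.0610/343.3780 = 8.2127 kJ/K
dS_surr = -2820.0610/423.8390 = -6.6536 kJ/K
dS_gen = 8.2127 - 6.6536 = 1.5591 kJ/K (irreversible)

dS_gen = 1.5591 kJ/K, irreversible


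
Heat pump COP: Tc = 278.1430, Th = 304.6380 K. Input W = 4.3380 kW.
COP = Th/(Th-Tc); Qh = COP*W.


COP = 304.6380 / 26.4950 = 11.4979
Qh = 11.4979 * 4.3380 = 49.8781 kW

COP = 11.4979, Qh = 49.8781 kW


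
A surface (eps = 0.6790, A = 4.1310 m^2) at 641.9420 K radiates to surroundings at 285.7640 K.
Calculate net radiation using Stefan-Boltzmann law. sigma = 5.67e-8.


T^4 = 1.6982e+11
Tsurr^4 = 6.6685e+09
Q = 0.6790 * 5.67e-8 * 4.1310 * 1.6315e+11 = 25947.3564 W

25947.3564 W


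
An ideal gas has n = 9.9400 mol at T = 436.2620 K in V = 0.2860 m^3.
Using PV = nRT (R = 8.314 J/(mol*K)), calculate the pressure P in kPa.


P = nRT/V = 9.9400 * 8.314 * 436.2620 / 0.2860
= 36053.1977 / 0.2860 = 126060.1320 Pa = 126.0601 kPa

126.0601 kPa


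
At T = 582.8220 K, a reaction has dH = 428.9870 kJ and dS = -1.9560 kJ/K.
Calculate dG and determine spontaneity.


T*dS = 582.8220 * -1.9560 = -1139.9998 kJ
dG = 428.9870 + 1139.9998 = 1568.9868 kJ (non-spontaneous)

dG = 1568.9868 kJ, non-spontaneous


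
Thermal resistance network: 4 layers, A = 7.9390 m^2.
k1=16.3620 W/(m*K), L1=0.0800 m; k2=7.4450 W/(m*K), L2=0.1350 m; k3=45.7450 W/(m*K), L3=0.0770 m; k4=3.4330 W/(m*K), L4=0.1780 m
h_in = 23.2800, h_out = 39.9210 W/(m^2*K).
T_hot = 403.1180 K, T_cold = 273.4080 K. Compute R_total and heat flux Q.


R_conv_in = 1/(23.2800*7.9390) = 0.0054
R_1 = 0.0800/(16.3620*7.9390) = 0.0006
R_2 = 0.1350/(7.4450*7.9390) = 0.0023
R_3 = 0.0770/(45.7450*7.9390) = 0.0002
R_4 = 0.1780/(3.4330*7.9390) = 0.0065
R_conv_out = 1/(39.9210*7.9390) = 0.0032
R_total = 0.0182 K/W
Q = 129.7100 / 0.0182 = 7123.4577 W

R_total = 0.0182 K/W, Q = 7123.4577 W


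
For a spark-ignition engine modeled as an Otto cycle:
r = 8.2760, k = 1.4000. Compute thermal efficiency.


r^(k-1) = 2.3288
eta = 1 - 1/2.3288 = 0.5706 = 57.0590%

57.0590%


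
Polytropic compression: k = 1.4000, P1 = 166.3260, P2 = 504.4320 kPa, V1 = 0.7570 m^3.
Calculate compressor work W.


(k-1)/k = 0.2857
(P2/P1)^exp = 1.3730
W = 3.5000 * 166.3260 * 0.7570 * (1.3730 - 1) = 164.3722 kJ

164.3722 kJ


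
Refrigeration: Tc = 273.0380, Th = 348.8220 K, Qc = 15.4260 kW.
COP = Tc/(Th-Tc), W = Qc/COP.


COP = 273.0380 / 75.7840 = 3.6028
W = 15.4260 / 3.6028 = 4.2816 kW

COP = 3.6028, W = 4.2816 kW


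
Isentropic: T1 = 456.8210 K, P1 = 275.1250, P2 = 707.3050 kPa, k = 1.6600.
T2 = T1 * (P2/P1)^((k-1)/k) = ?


(k-1)/k = 0.3976
(P2/P1)^exp = 1.4556
T2 = 456.8210 * 1.4556 = 664.9494 K

664.9494 K


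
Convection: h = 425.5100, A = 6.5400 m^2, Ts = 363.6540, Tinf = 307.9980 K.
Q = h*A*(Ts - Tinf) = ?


dT = 55.6560 K
Q = 425.5100 * 6.5400 * 55.6560 = 154881.4870 W

154881.4870 W


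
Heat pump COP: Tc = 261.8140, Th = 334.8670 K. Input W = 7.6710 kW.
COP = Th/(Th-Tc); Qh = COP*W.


COP = 334.8670 / 73.0530 = 4.5839
Qh = 4.5839 * 7.6710 = 35.1630 kW

COP = 4.5839, Qh = 35.1630 kW


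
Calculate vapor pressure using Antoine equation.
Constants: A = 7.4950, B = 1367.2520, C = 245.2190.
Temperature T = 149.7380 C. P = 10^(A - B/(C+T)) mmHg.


C+T = 394.9570
B/(C+T) = 3.4618
log10(P) = 7.4950 - 3.4618 = 4.0332
P = 10^4.0332 = 10795.0754 mmHg

10795.0754 mmHg


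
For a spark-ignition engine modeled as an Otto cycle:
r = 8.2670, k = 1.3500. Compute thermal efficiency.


r^(k-1) = 2.0945
eta = 1 - 1/2.0945 = 0.5225 = 52.2550%

52.2550%


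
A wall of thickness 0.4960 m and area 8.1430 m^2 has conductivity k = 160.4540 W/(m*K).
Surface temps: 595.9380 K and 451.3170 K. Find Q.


dT = 144.6210 K
Q = 160.4540 * 8.1430 * 144.6210 / 0.4960 = 380964.6392 W

380964.6392 W


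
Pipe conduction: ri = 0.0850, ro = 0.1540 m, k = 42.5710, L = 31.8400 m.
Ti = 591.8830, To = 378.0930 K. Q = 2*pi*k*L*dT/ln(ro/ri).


dT = 213.7900 K
ln(ro/ri) = 0.5943
Q = 2*pi*42.5710*31.8400*213.7900 / 0.5943 = 3063708.5801 W

3063708.5801 W


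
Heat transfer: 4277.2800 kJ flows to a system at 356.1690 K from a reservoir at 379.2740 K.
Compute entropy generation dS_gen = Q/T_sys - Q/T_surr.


dS_sys = 4277.2800/356.1690 = 12.0091 kJ/K
dS_surr = -4277.2800/379.2740 = -11.2775 kJ/K
dS_gen = 12.0091 - 11.2775 = 0.7316 kJ/K (irreversible)

dS_gen = 0.7316 kJ/K, irreversible


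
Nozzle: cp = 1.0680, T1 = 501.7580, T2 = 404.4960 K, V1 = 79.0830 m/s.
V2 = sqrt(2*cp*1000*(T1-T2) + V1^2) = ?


dT = 97.2620 K
2*cp*1000*dT = 207751.6320
V1^2 = 6254.1209
V2 = sqrt(214005.7529) = 462.6076 m/s

462.6076 m/s


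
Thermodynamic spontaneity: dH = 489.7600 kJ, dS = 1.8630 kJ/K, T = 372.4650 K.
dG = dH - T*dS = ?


T*dS = 372.4650 * 1.8630 = 693.9023 kJ
dG = 489.7600 - 693.9023 = -204.1423 kJ (spontaneous)

dG = -204.1423 kJ, spontaneous


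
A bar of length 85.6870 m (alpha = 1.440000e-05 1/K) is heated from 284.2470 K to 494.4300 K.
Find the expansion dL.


dT = 210.1830 K
dL = 1.440000e-05 * 85.6870 * 210.1830 = 0.259343 m
L_final = 85.946343 m

dL = 0.259343 m


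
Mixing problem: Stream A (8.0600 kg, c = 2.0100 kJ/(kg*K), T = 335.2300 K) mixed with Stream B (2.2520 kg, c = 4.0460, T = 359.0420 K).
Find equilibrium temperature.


num = 8702.3714
den = 25.3122
Tf = 343.8016 K

343.8016 K


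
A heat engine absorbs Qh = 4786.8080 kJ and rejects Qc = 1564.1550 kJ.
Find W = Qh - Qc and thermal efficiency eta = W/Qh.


W = 4786.8080 - 1564.1550 = 3222.6530 kJ
eta = 3222.6530 / 4786.8080 = 0.6732 = 67.3236%

W = 3222.6530 kJ, eta = 67.3236%


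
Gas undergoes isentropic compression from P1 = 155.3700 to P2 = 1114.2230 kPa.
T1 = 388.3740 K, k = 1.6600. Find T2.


(k-1)/k = 0.3976
(P2/P1)^exp = 2.1887
T2 = 388.3740 * 2.1887 = 850.0225 K

850.0225 K


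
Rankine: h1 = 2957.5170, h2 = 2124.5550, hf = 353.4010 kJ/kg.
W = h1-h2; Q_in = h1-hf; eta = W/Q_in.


W = 832.9620 kJ/kg
Q_in = 2604.1160 kJ/kg
eta = 0.3199 = 31.9864%

eta = 31.9864%


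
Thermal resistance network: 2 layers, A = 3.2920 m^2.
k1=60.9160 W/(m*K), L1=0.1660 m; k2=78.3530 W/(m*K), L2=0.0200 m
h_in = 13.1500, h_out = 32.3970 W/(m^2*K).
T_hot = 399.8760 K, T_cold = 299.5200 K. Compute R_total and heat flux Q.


R_conv_in = 1/(13.1500*3.2920) = 0.0231
R_1 = 0.1660/(60.9160*3.2920) = 0.0008
R_2 = 0.0200/(78.3530*3.2920) = 7.7538e-05
R_conv_out = 1/(32.3970*3.2920) = 0.0094
R_total = 0.0334 K/W
Q = 100.3560 / 0.0334 = 3006.3056 W

R_total = 0.0334 K/W, Q = 3006.3056 W


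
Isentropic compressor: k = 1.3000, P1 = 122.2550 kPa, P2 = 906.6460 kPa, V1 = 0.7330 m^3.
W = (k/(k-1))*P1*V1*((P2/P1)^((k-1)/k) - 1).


(k-1)/k = 0.2308
(P2/P1)^exp = 1.5878
W = 4.3333 * 122.2550 * 0.7330 * (1.5878 - 1) = 228.2744 kJ

228.2744 kJ


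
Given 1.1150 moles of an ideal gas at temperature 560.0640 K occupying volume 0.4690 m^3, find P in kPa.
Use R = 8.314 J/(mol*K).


P = nRT/V = 1.1150 * 8.314 * 560.0640 / 0.4690
= 5191.8549 / 0.4690 = 11070.0531 Pa = 11.0701 kPa

11.0701 kPa


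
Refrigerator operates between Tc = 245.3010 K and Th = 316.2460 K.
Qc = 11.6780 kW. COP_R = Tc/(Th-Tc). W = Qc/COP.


COP = 245.3010 / 70.9450 = 3.4576
W = 11.6780 / 3.4576 = 3.3775 kW

COP = 3.4576, W = 3.3775 kW


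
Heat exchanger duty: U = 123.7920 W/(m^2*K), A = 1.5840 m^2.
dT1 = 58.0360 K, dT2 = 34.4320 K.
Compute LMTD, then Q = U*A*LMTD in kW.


LMTD = 45.2117 K
Q = 123.7920 * 1.5840 * 45.2117 = 8865.4071 W = 8.8654 kW

8.8654 kW


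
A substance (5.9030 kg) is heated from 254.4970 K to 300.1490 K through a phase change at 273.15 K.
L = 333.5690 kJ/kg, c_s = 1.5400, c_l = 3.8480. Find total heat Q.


Q1 (sensible, solid) = 5.9030 * 1.5400 * 18.6530 = 169.5673 kJ
Q2 (latent) = 5.9030 * 333.5690 = 1969.0578 kJ
Q3 (sensible, liquid) = 5.9030 * 3.8480 * 26.9990 = 613.2754 kJ
Q_total = 2751.9005 kJ

2751.9005 kJ


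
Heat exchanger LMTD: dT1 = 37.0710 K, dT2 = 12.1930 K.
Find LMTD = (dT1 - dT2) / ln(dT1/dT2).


dT1/dT2 = 3.0404
ln(dT1/dT2) = 1.1120
LMTD = 24.8780 / 1.1120 = 22.3728 K

22.3728 K


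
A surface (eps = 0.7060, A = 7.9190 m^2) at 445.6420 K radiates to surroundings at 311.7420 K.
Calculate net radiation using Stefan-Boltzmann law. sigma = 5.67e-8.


T^4 = 3.9441e+10
Tsurr^4 = 9.4445e+09
Q = 0.7060 * 5.67e-8 * 7.9190 * 2.9996e+10 = 9508.7497 W

9508.7497 W


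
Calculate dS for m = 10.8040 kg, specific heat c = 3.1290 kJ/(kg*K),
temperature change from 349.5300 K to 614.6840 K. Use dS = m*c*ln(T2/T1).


T2/T1 = 1.7586
ln(T2/T1) = 0.5645
dS = 10.8040 * 3.1290 * 0.5645 = 19.0840 kJ/K

19.0840 kJ/K


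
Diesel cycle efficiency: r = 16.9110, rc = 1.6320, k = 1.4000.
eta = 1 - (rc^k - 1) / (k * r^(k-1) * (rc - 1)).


r^(k-1) = 3.0993
rc^k = 1.9852
eta = 0.6407 = 64.0731%

64.0731%


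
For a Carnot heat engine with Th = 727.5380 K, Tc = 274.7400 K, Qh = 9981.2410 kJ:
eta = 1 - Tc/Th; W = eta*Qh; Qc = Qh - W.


eta = 1 - 274.7400/727.5380 = 0.6224
W = 0.6224 * 9981.2410 = 6212.0274 kJ
Qc = 9981.2410 - 6212.0274 = 3769.2136 kJ

eta = 62.2370%, W = 6212.0274 kJ, Qc = 3769.2136 kJ


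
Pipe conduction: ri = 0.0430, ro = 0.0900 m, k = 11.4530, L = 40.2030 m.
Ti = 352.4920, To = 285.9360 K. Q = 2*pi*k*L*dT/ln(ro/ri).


dT = 66.5560 K
ln(ro/ri) = 0.7386
Q = 2*pi*11.4530*40.2030*66.5560 / 0.7386 = 260693.3078 W

260693.3078 W


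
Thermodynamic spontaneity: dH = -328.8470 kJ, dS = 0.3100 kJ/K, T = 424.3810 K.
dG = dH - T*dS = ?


T*dS = 424.3810 * 0.3100 = 131.5581 kJ
dG = -328.8470 - 131.5581 = -460.4051 kJ (spontaneous)

dG = -460.4051 kJ, spontaneous


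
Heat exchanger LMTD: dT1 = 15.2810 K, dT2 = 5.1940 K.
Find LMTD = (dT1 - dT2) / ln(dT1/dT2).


dT1/dT2 = 2.9420
ln(dT1/dT2) = 1.0791
LMTD = 10.0870 / 1.0791 = 9.3476 K

9.3476 K


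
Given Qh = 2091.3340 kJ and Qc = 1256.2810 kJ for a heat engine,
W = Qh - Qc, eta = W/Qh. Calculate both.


W = 2091.3340 - 1256.2810 = 835.0530 kJ
eta = 835.0530 / 2091.3340 = 0.3993 = 39.9292%

W = 835.0530 kJ, eta = 39.9292%


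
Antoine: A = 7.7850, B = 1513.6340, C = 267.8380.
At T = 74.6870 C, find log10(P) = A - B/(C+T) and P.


C+T = 342.5250
B/(C+T) = 4.4190
log10(P) = 7.7850 - 4.4190 = 3.3660
P = 10^3.3660 = 2322.4866 mmHg

2322.4866 mmHg


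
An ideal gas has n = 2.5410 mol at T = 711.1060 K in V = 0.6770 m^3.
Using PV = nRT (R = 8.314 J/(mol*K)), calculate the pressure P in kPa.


P = nRT/V = 2.5410 * 8.314 * 711.1060 / 0.6770
= 15022.7358 / 0.6770 = 22190.1562 Pa = 22.1902 kPa

22.1902 kPa


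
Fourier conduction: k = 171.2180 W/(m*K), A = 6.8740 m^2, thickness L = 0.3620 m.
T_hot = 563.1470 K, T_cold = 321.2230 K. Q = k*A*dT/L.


dT = 241.9240 K
Q = 171.2180 * 6.8740 * 241.9240 / 0.3620 = 786555.4264 W

786555.4264 W


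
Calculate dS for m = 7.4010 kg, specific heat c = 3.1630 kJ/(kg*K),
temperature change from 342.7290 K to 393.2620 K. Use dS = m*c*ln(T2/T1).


T2/T1 = 1.1474
ln(T2/T1) = 0.1375
dS = 7.4010 * 3.1630 * 0.1375 = 3.2196 kJ/K

3.2196 kJ/K


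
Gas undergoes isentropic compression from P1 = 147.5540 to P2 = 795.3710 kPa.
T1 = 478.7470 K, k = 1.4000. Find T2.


(k-1)/k = 0.2857
(P2/P1)^exp = 1.6182
T2 = 478.7470 * 1.6182 = 774.7115 K

774.7115 K


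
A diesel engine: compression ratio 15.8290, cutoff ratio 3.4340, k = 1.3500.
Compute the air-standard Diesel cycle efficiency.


r^(k-1) = 2.6291
rc^k = 5.2885
eta = 0.5036 = 50.3591%

50.3591%


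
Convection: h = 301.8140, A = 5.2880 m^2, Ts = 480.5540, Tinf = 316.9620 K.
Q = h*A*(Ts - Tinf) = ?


dT = 163.5920 K
Q = 301.8140 * 5.2880 * 163.5920 = 261091.5939 W

261091.5939 W


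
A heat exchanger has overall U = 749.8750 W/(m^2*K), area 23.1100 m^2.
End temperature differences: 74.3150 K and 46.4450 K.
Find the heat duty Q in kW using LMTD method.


LMTD = 59.2923 K
Q = 749.8750 * 23.1100 * 59.2923 = 1027512.8856 W = 1027.5129 kW

1027.5129 kW


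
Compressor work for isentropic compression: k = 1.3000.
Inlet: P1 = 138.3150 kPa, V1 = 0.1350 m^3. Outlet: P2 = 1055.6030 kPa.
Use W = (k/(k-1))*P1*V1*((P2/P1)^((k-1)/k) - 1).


(k-1)/k = 0.2308
(P2/P1)^exp = 1.5984
W = 4.3333 * 138.3150 * 0.1350 * (1.5984 - 1) = 48.4187 kJ

48.4187 kJ


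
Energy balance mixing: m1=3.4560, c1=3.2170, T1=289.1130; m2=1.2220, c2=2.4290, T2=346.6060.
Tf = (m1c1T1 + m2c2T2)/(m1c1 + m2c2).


num = 4243.1536
den = 14.0862
Tf = 301.2279 K

301.2279 K


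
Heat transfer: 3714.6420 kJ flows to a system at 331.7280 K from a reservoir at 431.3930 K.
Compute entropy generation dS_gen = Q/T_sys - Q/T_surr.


dS_sys = 3714.6420/331.7280 = 11.1979 kJ/K
dS_surr = -3714.6420/431.3930 = -8.6108 kJ/K
dS_gen = 11.1979 - 8.6108 = 2.5870 kJ/K (irreversible)

dS_gen = 2.5870 kJ/K, irreversible


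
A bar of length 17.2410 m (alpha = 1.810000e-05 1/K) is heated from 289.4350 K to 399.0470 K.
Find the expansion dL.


dT = 109.6120 K
dL = 1.810000e-05 * 17.2410 * 109.6120 = 0.034206 m
L_final = 17.275206 m

dL = 0.034206 m


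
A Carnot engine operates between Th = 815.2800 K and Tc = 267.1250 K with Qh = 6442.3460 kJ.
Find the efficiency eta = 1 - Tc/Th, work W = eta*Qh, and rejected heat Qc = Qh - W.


eta = 1 - 267.1250/815.2800 = 0.6724
W = 0.6724 * 6442.3460 = 4331.5231 kJ
Qc = 6442.3460 - 4331.5231 = 2110.8229 kJ

eta = 67.2352%, W = 4331.5231 kJ, Qc = 2110.8229 kJ


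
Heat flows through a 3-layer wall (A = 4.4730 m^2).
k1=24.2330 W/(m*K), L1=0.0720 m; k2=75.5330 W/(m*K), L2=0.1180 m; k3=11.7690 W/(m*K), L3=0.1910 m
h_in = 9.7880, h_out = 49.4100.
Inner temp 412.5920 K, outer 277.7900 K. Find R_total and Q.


R_conv_in = 1/(9.7880*4.4730) = 0.0228
R_1 = 0.0720/(24.2330*4.4730) = 0.0007
R_2 = 0.1180/(75.5330*4.4730) = 0.0003
R_3 = 0.1910/(11.7690*4.4730) = 0.0036
R_conv_out = 1/(49.4100*4.4730) = 0.0045
R_total = 0.0320 K/W
Q = 134.8020 / 0.0320 = 4211.6445 W

R_total = 0.0320 K/W, Q = 4211.6445 W


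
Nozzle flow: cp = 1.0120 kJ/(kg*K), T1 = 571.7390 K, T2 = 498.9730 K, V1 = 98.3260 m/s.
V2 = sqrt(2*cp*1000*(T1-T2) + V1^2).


dT = 72.7660 K
2*cp*1000*dT = 147278.3840
V1^2 = 9668.0023
V2 = sqrt(156946.3863) = 396.1646 m/s

396.1646 m/s


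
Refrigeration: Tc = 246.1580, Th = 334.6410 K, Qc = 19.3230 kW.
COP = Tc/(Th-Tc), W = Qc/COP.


COP = 246.1580 / 88.4830 = 2.7820
W = 19.3230 / 2.7820 = 6.9458 kW

COP = 2.7820, W = 6.9458 kW


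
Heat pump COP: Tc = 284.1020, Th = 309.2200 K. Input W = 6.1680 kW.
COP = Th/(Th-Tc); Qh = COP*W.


COP = 309.2200 / 25.1180 = 12.3107
Qh = 12.3107 * 6.1680 = 75.9324 kW

COP = 12.3107, Qh = 75.9324 kW


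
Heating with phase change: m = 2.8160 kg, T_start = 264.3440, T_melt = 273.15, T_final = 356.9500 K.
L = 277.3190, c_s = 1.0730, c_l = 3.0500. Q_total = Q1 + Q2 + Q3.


Q1 (sensible, solid) = 2.8160 * 1.0730 * 8.8060 = 26.6079 kJ
Q2 (latent) = 2.8160 * 277.3190 = 780.9303 kJ
Q3 (sensible, liquid) = 2.8160 * 3.0500 * 83.8000 = 719.7414 kJ
Q_total = 1527.2797 kJ

1527.2797 kJ


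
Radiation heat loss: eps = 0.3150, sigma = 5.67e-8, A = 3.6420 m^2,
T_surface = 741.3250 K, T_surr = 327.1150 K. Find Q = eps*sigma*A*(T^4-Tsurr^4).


T^4 = 3.0202e+11
Tsurr^4 = 1.1450e+10
Q = 0.3150 * 5.67e-8 * 3.6420 * 2.9057e+11 = 18900.9359 W

18900.9359 W


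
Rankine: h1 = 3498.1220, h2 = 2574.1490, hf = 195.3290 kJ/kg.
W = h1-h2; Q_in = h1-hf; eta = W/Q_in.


W = 923.9730 kJ/kg
Q_in = 3302.7930 kJ/kg
eta = 0.2798 = 27.9755%

eta = 27.9755%


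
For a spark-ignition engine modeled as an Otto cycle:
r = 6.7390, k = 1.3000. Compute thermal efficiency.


r^(k-1) = 1.7725
eta = 1 - 1/1.7725 = 0.4358 = 43.5815%

43.5815%


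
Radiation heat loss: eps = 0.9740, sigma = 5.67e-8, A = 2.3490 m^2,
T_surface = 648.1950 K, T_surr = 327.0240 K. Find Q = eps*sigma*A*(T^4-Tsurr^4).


T^4 = 1.7653e+11
Tsurr^4 = 1.1437e+10
Q = 0.9740 * 5.67e-8 * 2.3490 * 1.6509e+11 = 21416.9550 W

21416.9550 W


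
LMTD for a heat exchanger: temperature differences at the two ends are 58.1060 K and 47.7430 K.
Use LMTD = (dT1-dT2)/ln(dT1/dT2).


dT1/dT2 = 1.2171
ln(dT1/dT2) = 0.1964
LMTD = 10.3630 / 0.1964 = 52.7550 K

52.7550 K


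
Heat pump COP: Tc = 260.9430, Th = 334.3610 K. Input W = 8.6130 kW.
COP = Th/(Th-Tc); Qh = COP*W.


COP = 334.3610 / 73.4180 = 4.5542
Qh = 4.5542 * 8.6130 = 39.2254 kW

COP = 4.5542, Qh = 39.2254 kW


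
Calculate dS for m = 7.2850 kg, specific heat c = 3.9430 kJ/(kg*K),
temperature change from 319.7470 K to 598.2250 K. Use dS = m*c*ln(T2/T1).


T2/T1 = 1.8709
ln(T2/T1) = 0.6264
dS = 7.2850 * 3.9430 * 0.6264 = 17.9942 kJ/K

17.9942 kJ/K


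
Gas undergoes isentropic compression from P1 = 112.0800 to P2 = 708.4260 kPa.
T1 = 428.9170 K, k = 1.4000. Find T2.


(k-1)/k = 0.2857
(P2/P1)^exp = 1.6935
T2 = 428.9170 * 1.6935 = 726.3796 K

726.3796 K


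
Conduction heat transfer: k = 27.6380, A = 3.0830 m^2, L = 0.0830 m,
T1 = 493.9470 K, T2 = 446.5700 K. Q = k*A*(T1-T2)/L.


dT = 47.3770 K
Q = 27.6380 * 3.0830 * 47.3770 / 0.0830 = 48637.3161 W

48637.3161 W


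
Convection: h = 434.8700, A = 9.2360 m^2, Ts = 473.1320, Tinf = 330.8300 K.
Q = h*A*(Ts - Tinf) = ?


dT = 142.3020 K
Q = 434.8700 * 9.2360 * 142.3020 = 571550.1942 W

571550.1942 W


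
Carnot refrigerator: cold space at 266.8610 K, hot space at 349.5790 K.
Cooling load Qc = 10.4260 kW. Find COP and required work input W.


COP = 266.8610 / 82.7180 = 3.2262
W = 10.4260 / 3.2262 = 3.2317 kW

COP = 3.2262, W = 3.2317 kW


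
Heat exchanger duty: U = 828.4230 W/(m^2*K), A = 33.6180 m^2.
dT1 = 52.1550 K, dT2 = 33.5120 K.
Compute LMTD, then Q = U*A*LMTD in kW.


LMTD = 42.1486 K
Q = 828.4230 * 33.6180 * 42.1486 = 1173834.0656 W = 1173.8341 kW

1173.8341 kW
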